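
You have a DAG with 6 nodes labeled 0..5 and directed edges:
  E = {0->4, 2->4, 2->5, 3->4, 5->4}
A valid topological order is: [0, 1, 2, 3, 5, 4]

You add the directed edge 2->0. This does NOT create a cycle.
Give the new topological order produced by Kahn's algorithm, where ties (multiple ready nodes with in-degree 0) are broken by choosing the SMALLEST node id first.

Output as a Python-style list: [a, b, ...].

Answer: [1, 2, 0, 3, 5, 4]

Derivation:
Old toposort: [0, 1, 2, 3, 5, 4]
Added edge: 2->0
Position of 2 (2) > position of 0 (0). Must reorder: 2 must now come before 0.
Run Kahn's algorithm (break ties by smallest node id):
  initial in-degrees: [1, 0, 0, 0, 4, 1]
  ready (indeg=0): [1, 2, 3]
  pop 1: no out-edges | ready=[2, 3] | order so far=[1]
  pop 2: indeg[0]->0; indeg[4]->3; indeg[5]->0 | ready=[0, 3, 5] | order so far=[1, 2]
  pop 0: indeg[4]->2 | ready=[3, 5] | order so far=[1, 2, 0]
  pop 3: indeg[4]->1 | ready=[5] | order so far=[1, 2, 0, 3]
  pop 5: indeg[4]->0 | ready=[4] | order so far=[1, 2, 0, 3, 5]
  pop 4: no out-edges | ready=[] | order so far=[1, 2, 0, 3, 5, 4]
  Result: [1, 2, 0, 3, 5, 4]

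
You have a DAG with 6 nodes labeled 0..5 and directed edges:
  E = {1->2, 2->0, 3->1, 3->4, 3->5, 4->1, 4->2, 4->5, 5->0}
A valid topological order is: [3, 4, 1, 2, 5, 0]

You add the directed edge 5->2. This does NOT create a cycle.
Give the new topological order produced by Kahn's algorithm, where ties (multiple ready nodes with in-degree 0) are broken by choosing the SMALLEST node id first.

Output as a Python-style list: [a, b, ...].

Old toposort: [3, 4, 1, 2, 5, 0]
Added edge: 5->2
Position of 5 (4) > position of 2 (3). Must reorder: 5 must now come before 2.
Run Kahn's algorithm (break ties by smallest node id):
  initial in-degrees: [2, 2, 3, 0, 1, 2]
  ready (indeg=0): [3]
  pop 3: indeg[1]->1; indeg[4]->0; indeg[5]->1 | ready=[4] | order so far=[3]
  pop 4: indeg[1]->0; indeg[2]->2; indeg[5]->0 | ready=[1, 5] | order so far=[3, 4]
  pop 1: indeg[2]->1 | ready=[5] | order so far=[3, 4, 1]
  pop 5: indeg[0]->1; indeg[2]->0 | ready=[2] | order so far=[3, 4, 1, 5]
  pop 2: indeg[0]->0 | ready=[0] | order so far=[3, 4, 1, 5, 2]
  pop 0: no out-edges | ready=[] | order so far=[3, 4, 1, 5, 2, 0]
  Result: [3, 4, 1, 5, 2, 0]

Answer: [3, 4, 1, 5, 2, 0]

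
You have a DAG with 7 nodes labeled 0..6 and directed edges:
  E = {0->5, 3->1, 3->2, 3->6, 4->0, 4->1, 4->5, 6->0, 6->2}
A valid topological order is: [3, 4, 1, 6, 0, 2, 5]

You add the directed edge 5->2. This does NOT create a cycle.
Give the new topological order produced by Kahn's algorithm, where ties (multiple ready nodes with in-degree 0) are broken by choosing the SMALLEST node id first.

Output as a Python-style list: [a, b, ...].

Answer: [3, 4, 1, 6, 0, 5, 2]

Derivation:
Old toposort: [3, 4, 1, 6, 0, 2, 5]
Added edge: 5->2
Position of 5 (6) > position of 2 (5). Must reorder: 5 must now come before 2.
Run Kahn's algorithm (break ties by smallest node id):
  initial in-degrees: [2, 2, 3, 0, 0, 2, 1]
  ready (indeg=0): [3, 4]
  pop 3: indeg[1]->1; indeg[2]->2; indeg[6]->0 | ready=[4, 6] | order so far=[3]
  pop 4: indeg[0]->1; indeg[1]->0; indeg[5]->1 | ready=[1, 6] | order so far=[3, 4]
  pop 1: no out-edges | ready=[6] | order so far=[3, 4, 1]
  pop 6: indeg[0]->0; indeg[2]->1 | ready=[0] | order so far=[3, 4, 1, 6]
  pop 0: indeg[5]->0 | ready=[5] | order so far=[3, 4, 1, 6, 0]
  pop 5: indeg[2]->0 | ready=[2] | order so far=[3, 4, 1, 6, 0, 5]
  pop 2: no out-edges | ready=[] | order so far=[3, 4, 1, 6, 0, 5, 2]
  Result: [3, 4, 1, 6, 0, 5, 2]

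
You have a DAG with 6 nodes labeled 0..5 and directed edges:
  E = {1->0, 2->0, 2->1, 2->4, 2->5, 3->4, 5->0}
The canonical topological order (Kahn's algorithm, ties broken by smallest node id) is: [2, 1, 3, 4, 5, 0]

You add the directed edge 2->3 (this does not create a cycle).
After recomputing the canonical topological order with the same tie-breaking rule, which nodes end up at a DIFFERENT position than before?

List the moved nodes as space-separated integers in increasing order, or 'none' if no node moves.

Old toposort: [2, 1, 3, 4, 5, 0]
Added edge 2->3
Recompute Kahn (smallest-id tiebreak):
  initial in-degrees: [3, 1, 0, 1, 2, 1]
  ready (indeg=0): [2]
  pop 2: indeg[0]->2; indeg[1]->0; indeg[3]->0; indeg[4]->1; indeg[5]->0 | ready=[1, 3, 5] | order so far=[2]
  pop 1: indeg[0]->1 | ready=[3, 5] | order so far=[2, 1]
  pop 3: indeg[4]->0 | ready=[4, 5] | order so far=[2, 1, 3]
  pop 4: no out-edges | ready=[5] | order so far=[2, 1, 3, 4]
  pop 5: indeg[0]->0 | ready=[0] | order so far=[2, 1, 3, 4, 5]
  pop 0: no out-edges | ready=[] | order so far=[2, 1, 3, 4, 5, 0]
New canonical toposort: [2, 1, 3, 4, 5, 0]
Compare positions:
  Node 0: index 5 -> 5 (same)
  Node 1: index 1 -> 1 (same)
  Node 2: index 0 -> 0 (same)
  Node 3: index 2 -> 2 (same)
  Node 4: index 3 -> 3 (same)
  Node 5: index 4 -> 4 (same)
Nodes that changed position: none

Answer: none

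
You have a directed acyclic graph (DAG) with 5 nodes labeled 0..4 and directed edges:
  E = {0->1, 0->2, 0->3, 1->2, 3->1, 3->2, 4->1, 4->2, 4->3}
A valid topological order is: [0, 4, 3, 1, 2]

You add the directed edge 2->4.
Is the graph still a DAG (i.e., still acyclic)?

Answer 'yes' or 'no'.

Answer: no

Derivation:
Given toposort: [0, 4, 3, 1, 2]
Position of 2: index 4; position of 4: index 1
New edge 2->4: backward (u after v in old order)
Backward edge: old toposort is now invalid. Check if this creates a cycle.
Does 4 already reach 2? Reachable from 4: [1, 2, 3, 4]. YES -> cycle!
Still a DAG? no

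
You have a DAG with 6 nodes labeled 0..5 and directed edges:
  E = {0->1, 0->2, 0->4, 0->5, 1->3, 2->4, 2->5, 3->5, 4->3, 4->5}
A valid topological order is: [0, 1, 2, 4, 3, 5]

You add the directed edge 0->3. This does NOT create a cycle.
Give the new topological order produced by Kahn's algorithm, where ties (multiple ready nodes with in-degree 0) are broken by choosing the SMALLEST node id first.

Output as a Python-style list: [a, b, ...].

Old toposort: [0, 1, 2, 4, 3, 5]
Added edge: 0->3
Position of 0 (0) < position of 3 (4). Old order still valid.
Run Kahn's algorithm (break ties by smallest node id):
  initial in-degrees: [0, 1, 1, 3, 2, 4]
  ready (indeg=0): [0]
  pop 0: indeg[1]->0; indeg[2]->0; indeg[3]->2; indeg[4]->1; indeg[5]->3 | ready=[1, 2] | order so far=[0]
  pop 1: indeg[3]->1 | ready=[2] | order so far=[0, 1]
  pop 2: indeg[4]->0; indeg[5]->2 | ready=[4] | order so far=[0, 1, 2]
  pop 4: indeg[3]->0; indeg[5]->1 | ready=[3] | order so far=[0, 1, 2, 4]
  pop 3: indeg[5]->0 | ready=[5] | order so far=[0, 1, 2, 4, 3]
  pop 5: no out-edges | ready=[] | order so far=[0, 1, 2, 4, 3, 5]
  Result: [0, 1, 2, 4, 3, 5]

Answer: [0, 1, 2, 4, 3, 5]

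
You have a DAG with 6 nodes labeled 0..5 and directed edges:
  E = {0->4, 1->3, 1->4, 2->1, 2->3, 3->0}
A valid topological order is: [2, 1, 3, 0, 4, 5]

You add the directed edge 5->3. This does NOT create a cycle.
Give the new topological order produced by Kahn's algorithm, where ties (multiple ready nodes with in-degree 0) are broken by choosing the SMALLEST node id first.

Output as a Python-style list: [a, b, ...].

Answer: [2, 1, 5, 3, 0, 4]

Derivation:
Old toposort: [2, 1, 3, 0, 4, 5]
Added edge: 5->3
Position of 5 (5) > position of 3 (2). Must reorder: 5 must now come before 3.
Run Kahn's algorithm (break ties by smallest node id):
  initial in-degrees: [1, 1, 0, 3, 2, 0]
  ready (indeg=0): [2, 5]
  pop 2: indeg[1]->0; indeg[3]->2 | ready=[1, 5] | order so far=[2]
  pop 1: indeg[3]->1; indeg[4]->1 | ready=[5] | order so far=[2, 1]
  pop 5: indeg[3]->0 | ready=[3] | order so far=[2, 1, 5]
  pop 3: indeg[0]->0 | ready=[0] | order so far=[2, 1, 5, 3]
  pop 0: indeg[4]->0 | ready=[4] | order so far=[2, 1, 5, 3, 0]
  pop 4: no out-edges | ready=[] | order so far=[2, 1, 5, 3, 0, 4]
  Result: [2, 1, 5, 3, 0, 4]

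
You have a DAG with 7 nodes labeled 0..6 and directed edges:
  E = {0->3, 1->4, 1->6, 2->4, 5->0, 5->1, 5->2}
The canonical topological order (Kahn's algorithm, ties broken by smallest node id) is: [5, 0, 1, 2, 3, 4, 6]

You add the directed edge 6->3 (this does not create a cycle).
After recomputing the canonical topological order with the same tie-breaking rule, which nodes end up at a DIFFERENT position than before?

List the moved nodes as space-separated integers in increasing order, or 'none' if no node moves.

Answer: 3 4 6

Derivation:
Old toposort: [5, 0, 1, 2, 3, 4, 6]
Added edge 6->3
Recompute Kahn (smallest-id tiebreak):
  initial in-degrees: [1, 1, 1, 2, 2, 0, 1]
  ready (indeg=0): [5]
  pop 5: indeg[0]->0; indeg[1]->0; indeg[2]->0 | ready=[0, 1, 2] | order so far=[5]
  pop 0: indeg[3]->1 | ready=[1, 2] | order so far=[5, 0]
  pop 1: indeg[4]->1; indeg[6]->0 | ready=[2, 6] | order so far=[5, 0, 1]
  pop 2: indeg[4]->0 | ready=[4, 6] | order so far=[5, 0, 1, 2]
  pop 4: no out-edges | ready=[6] | order so far=[5, 0, 1, 2, 4]
  pop 6: indeg[3]->0 | ready=[3] | order so far=[5, 0, 1, 2, 4, 6]
  pop 3: no out-edges | ready=[] | order so far=[5, 0, 1, 2, 4, 6, 3]
New canonical toposort: [5, 0, 1, 2, 4, 6, 3]
Compare positions:
  Node 0: index 1 -> 1 (same)
  Node 1: index 2 -> 2 (same)
  Node 2: index 3 -> 3 (same)
  Node 3: index 4 -> 6 (moved)
  Node 4: index 5 -> 4 (moved)
  Node 5: index 0 -> 0 (same)
  Node 6: index 6 -> 5 (moved)
Nodes that changed position: 3 4 6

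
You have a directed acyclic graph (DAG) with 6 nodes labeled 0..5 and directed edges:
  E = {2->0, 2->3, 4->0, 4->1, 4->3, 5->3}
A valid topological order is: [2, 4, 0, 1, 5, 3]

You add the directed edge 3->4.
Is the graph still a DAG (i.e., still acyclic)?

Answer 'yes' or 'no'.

Given toposort: [2, 4, 0, 1, 5, 3]
Position of 3: index 5; position of 4: index 1
New edge 3->4: backward (u after v in old order)
Backward edge: old toposort is now invalid. Check if this creates a cycle.
Does 4 already reach 3? Reachable from 4: [0, 1, 3, 4]. YES -> cycle!
Still a DAG? no

Answer: no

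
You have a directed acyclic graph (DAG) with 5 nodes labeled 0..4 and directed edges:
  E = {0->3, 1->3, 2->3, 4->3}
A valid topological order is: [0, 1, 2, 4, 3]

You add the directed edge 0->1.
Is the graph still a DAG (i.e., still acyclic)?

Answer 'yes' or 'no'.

Given toposort: [0, 1, 2, 4, 3]
Position of 0: index 0; position of 1: index 1
New edge 0->1: forward
Forward edge: respects the existing order. Still a DAG, same toposort still valid.
Still a DAG? yes

Answer: yes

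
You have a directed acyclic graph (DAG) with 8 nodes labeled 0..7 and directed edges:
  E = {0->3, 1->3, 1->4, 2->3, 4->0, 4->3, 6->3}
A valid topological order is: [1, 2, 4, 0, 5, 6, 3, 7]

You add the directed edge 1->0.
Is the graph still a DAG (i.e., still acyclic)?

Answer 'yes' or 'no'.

Given toposort: [1, 2, 4, 0, 5, 6, 3, 7]
Position of 1: index 0; position of 0: index 3
New edge 1->0: forward
Forward edge: respects the existing order. Still a DAG, same toposort still valid.
Still a DAG? yes

Answer: yes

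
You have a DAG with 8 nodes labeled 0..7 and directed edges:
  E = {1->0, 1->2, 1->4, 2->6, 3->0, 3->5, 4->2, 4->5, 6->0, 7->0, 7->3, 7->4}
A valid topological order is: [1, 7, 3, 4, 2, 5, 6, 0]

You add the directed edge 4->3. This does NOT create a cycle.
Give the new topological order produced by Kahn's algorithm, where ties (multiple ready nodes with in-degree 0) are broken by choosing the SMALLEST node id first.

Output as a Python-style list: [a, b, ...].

Answer: [1, 7, 4, 2, 3, 5, 6, 0]

Derivation:
Old toposort: [1, 7, 3, 4, 2, 5, 6, 0]
Added edge: 4->3
Position of 4 (3) > position of 3 (2). Must reorder: 4 must now come before 3.
Run Kahn's algorithm (break ties by smallest node id):
  initial in-degrees: [4, 0, 2, 2, 2, 2, 1, 0]
  ready (indeg=0): [1, 7]
  pop 1: indeg[0]->3; indeg[2]->1; indeg[4]->1 | ready=[7] | order so far=[1]
  pop 7: indeg[0]->2; indeg[3]->1; indeg[4]->0 | ready=[4] | order so far=[1, 7]
  pop 4: indeg[2]->0; indeg[3]->0; indeg[5]->1 | ready=[2, 3] | order so far=[1, 7, 4]
  pop 2: indeg[6]->0 | ready=[3, 6] | order so far=[1, 7, 4, 2]
  pop 3: indeg[0]->1; indeg[5]->0 | ready=[5, 6] | order so far=[1, 7, 4, 2, 3]
  pop 5: no out-edges | ready=[6] | order so far=[1, 7, 4, 2, 3, 5]
  pop 6: indeg[0]->0 | ready=[0] | order so far=[1, 7, 4, 2, 3, 5, 6]
  pop 0: no out-edges | ready=[] | order so far=[1, 7, 4, 2, 3, 5, 6, 0]
  Result: [1, 7, 4, 2, 3, 5, 6, 0]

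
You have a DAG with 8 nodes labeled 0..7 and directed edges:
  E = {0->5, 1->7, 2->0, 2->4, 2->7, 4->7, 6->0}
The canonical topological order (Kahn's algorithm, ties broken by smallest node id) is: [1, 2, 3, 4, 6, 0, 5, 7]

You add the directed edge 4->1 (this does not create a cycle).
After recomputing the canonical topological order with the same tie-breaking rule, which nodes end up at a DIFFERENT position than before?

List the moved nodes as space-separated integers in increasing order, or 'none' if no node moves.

Old toposort: [1, 2, 3, 4, 6, 0, 5, 7]
Added edge 4->1
Recompute Kahn (smallest-id tiebreak):
  initial in-degrees: [2, 1, 0, 0, 1, 1, 0, 3]
  ready (indeg=0): [2, 3, 6]
  pop 2: indeg[0]->1; indeg[4]->0; indeg[7]->2 | ready=[3, 4, 6] | order so far=[2]
  pop 3: no out-edges | ready=[4, 6] | order so far=[2, 3]
  pop 4: indeg[1]->0; indeg[7]->1 | ready=[1, 6] | order so far=[2, 3, 4]
  pop 1: indeg[7]->0 | ready=[6, 7] | order so far=[2, 3, 4, 1]
  pop 6: indeg[0]->0 | ready=[0, 7] | order so far=[2, 3, 4, 1, 6]
  pop 0: indeg[5]->0 | ready=[5, 7] | order so far=[2, 3, 4, 1, 6, 0]
  pop 5: no out-edges | ready=[7] | order so far=[2, 3, 4, 1, 6, 0, 5]
  pop 7: no out-edges | ready=[] | order so far=[2, 3, 4, 1, 6, 0, 5, 7]
New canonical toposort: [2, 3, 4, 1, 6, 0, 5, 7]
Compare positions:
  Node 0: index 5 -> 5 (same)
  Node 1: index 0 -> 3 (moved)
  Node 2: index 1 -> 0 (moved)
  Node 3: index 2 -> 1 (moved)
  Node 4: index 3 -> 2 (moved)
  Node 5: index 6 -> 6 (same)
  Node 6: index 4 -> 4 (same)
  Node 7: index 7 -> 7 (same)
Nodes that changed position: 1 2 3 4

Answer: 1 2 3 4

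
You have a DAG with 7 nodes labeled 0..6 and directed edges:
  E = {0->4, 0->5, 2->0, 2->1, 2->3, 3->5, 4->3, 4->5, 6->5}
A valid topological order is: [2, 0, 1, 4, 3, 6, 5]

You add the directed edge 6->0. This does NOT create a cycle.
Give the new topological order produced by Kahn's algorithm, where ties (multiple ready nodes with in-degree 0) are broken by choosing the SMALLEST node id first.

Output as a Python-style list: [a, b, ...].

Answer: [2, 1, 6, 0, 4, 3, 5]

Derivation:
Old toposort: [2, 0, 1, 4, 3, 6, 5]
Added edge: 6->0
Position of 6 (5) > position of 0 (1). Must reorder: 6 must now come before 0.
Run Kahn's algorithm (break ties by smallest node id):
  initial in-degrees: [2, 1, 0, 2, 1, 4, 0]
  ready (indeg=0): [2, 6]
  pop 2: indeg[0]->1; indeg[1]->0; indeg[3]->1 | ready=[1, 6] | order so far=[2]
  pop 1: no out-edges | ready=[6] | order so far=[2, 1]
  pop 6: indeg[0]->0; indeg[5]->3 | ready=[0] | order so far=[2, 1, 6]
  pop 0: indeg[4]->0; indeg[5]->2 | ready=[4] | order so far=[2, 1, 6, 0]
  pop 4: indeg[3]->0; indeg[5]->1 | ready=[3] | order so far=[2, 1, 6, 0, 4]
  pop 3: indeg[5]->0 | ready=[5] | order so far=[2, 1, 6, 0, 4, 3]
  pop 5: no out-edges | ready=[] | order so far=[2, 1, 6, 0, 4, 3, 5]
  Result: [2, 1, 6, 0, 4, 3, 5]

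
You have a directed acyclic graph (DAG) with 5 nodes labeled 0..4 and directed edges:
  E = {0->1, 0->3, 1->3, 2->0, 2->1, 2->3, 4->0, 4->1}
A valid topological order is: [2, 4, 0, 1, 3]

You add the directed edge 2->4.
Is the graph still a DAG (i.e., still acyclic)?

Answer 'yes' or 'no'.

Answer: yes

Derivation:
Given toposort: [2, 4, 0, 1, 3]
Position of 2: index 0; position of 4: index 1
New edge 2->4: forward
Forward edge: respects the existing order. Still a DAG, same toposort still valid.
Still a DAG? yes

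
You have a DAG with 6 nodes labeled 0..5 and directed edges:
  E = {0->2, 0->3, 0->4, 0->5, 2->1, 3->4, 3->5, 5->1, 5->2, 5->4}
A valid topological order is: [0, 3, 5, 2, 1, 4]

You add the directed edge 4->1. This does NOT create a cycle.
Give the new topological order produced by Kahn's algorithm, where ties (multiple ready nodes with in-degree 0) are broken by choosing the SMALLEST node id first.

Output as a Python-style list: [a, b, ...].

Old toposort: [0, 3, 5, 2, 1, 4]
Added edge: 4->1
Position of 4 (5) > position of 1 (4). Must reorder: 4 must now come before 1.
Run Kahn's algorithm (break ties by smallest node id):
  initial in-degrees: [0, 3, 2, 1, 3, 2]
  ready (indeg=0): [0]
  pop 0: indeg[2]->1; indeg[3]->0; indeg[4]->2; indeg[5]->1 | ready=[3] | order so far=[0]
  pop 3: indeg[4]->1; indeg[5]->0 | ready=[5] | order so far=[0, 3]
  pop 5: indeg[1]->2; indeg[2]->0; indeg[4]->0 | ready=[2, 4] | order so far=[0, 3, 5]
  pop 2: indeg[1]->1 | ready=[4] | order so far=[0, 3, 5, 2]
  pop 4: indeg[1]->0 | ready=[1] | order so far=[0, 3, 5, 2, 4]
  pop 1: no out-edges | ready=[] | order so far=[0, 3, 5, 2, 4, 1]
  Result: [0, 3, 5, 2, 4, 1]

Answer: [0, 3, 5, 2, 4, 1]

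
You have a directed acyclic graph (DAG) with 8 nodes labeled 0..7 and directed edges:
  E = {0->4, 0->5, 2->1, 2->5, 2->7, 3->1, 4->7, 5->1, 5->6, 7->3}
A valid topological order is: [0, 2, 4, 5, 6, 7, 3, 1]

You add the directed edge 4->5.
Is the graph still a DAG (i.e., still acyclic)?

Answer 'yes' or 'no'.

Answer: yes

Derivation:
Given toposort: [0, 2, 4, 5, 6, 7, 3, 1]
Position of 4: index 2; position of 5: index 3
New edge 4->5: forward
Forward edge: respects the existing order. Still a DAG, same toposort still valid.
Still a DAG? yes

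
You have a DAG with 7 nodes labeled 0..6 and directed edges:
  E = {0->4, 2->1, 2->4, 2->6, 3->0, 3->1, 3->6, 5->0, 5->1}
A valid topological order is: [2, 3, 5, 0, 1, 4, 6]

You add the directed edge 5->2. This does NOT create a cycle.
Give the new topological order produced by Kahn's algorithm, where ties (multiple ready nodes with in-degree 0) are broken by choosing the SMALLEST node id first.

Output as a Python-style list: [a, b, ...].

Old toposort: [2, 3, 5, 0, 1, 4, 6]
Added edge: 5->2
Position of 5 (2) > position of 2 (0). Must reorder: 5 must now come before 2.
Run Kahn's algorithm (break ties by smallest node id):
  initial in-degrees: [2, 3, 1, 0, 2, 0, 2]
  ready (indeg=0): [3, 5]
  pop 3: indeg[0]->1; indeg[1]->2; indeg[6]->1 | ready=[5] | order so far=[3]
  pop 5: indeg[0]->0; indeg[1]->1; indeg[2]->0 | ready=[0, 2] | order so far=[3, 5]
  pop 0: indeg[4]->1 | ready=[2] | order so far=[3, 5, 0]
  pop 2: indeg[1]->0; indeg[4]->0; indeg[6]->0 | ready=[1, 4, 6] | order so far=[3, 5, 0, 2]
  pop 1: no out-edges | ready=[4, 6] | order so far=[3, 5, 0, 2, 1]
  pop 4: no out-edges | ready=[6] | order so far=[3, 5, 0, 2, 1, 4]
  pop 6: no out-edges | ready=[] | order so far=[3, 5, 0, 2, 1, 4, 6]
  Result: [3, 5, 0, 2, 1, 4, 6]

Answer: [3, 5, 0, 2, 1, 4, 6]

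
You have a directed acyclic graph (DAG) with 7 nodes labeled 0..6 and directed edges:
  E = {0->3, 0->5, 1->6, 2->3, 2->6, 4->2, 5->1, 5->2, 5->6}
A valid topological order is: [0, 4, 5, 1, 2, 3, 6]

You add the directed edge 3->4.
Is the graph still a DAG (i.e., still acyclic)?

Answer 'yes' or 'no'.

Given toposort: [0, 4, 5, 1, 2, 3, 6]
Position of 3: index 5; position of 4: index 1
New edge 3->4: backward (u after v in old order)
Backward edge: old toposort is now invalid. Check if this creates a cycle.
Does 4 already reach 3? Reachable from 4: [2, 3, 4, 6]. YES -> cycle!
Still a DAG? no

Answer: no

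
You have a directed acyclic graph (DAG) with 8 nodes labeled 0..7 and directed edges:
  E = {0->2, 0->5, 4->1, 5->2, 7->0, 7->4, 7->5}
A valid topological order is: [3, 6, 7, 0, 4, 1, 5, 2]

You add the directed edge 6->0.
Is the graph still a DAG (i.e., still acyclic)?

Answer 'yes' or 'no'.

Given toposort: [3, 6, 7, 0, 4, 1, 5, 2]
Position of 6: index 1; position of 0: index 3
New edge 6->0: forward
Forward edge: respects the existing order. Still a DAG, same toposort still valid.
Still a DAG? yes

Answer: yes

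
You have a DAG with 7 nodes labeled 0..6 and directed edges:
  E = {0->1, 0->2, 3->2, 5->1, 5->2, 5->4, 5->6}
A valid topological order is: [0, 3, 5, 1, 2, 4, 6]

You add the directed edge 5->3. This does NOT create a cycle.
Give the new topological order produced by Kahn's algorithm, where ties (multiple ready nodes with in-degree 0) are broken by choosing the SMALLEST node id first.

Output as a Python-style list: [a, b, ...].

Answer: [0, 5, 1, 3, 2, 4, 6]

Derivation:
Old toposort: [0, 3, 5, 1, 2, 4, 6]
Added edge: 5->3
Position of 5 (2) > position of 3 (1). Must reorder: 5 must now come before 3.
Run Kahn's algorithm (break ties by smallest node id):
  initial in-degrees: [0, 2, 3, 1, 1, 0, 1]
  ready (indeg=0): [0, 5]
  pop 0: indeg[1]->1; indeg[2]->2 | ready=[5] | order so far=[0]
  pop 5: indeg[1]->0; indeg[2]->1; indeg[3]->0; indeg[4]->0; indeg[6]->0 | ready=[1, 3, 4, 6] | order so far=[0, 5]
  pop 1: no out-edges | ready=[3, 4, 6] | order so far=[0, 5, 1]
  pop 3: indeg[2]->0 | ready=[2, 4, 6] | order so far=[0, 5, 1, 3]
  pop 2: no out-edges | ready=[4, 6] | order so far=[0, 5, 1, 3, 2]
  pop 4: no out-edges | ready=[6] | order so far=[0, 5, 1, 3, 2, 4]
  pop 6: no out-edges | ready=[] | order so far=[0, 5, 1, 3, 2, 4, 6]
  Result: [0, 5, 1, 3, 2, 4, 6]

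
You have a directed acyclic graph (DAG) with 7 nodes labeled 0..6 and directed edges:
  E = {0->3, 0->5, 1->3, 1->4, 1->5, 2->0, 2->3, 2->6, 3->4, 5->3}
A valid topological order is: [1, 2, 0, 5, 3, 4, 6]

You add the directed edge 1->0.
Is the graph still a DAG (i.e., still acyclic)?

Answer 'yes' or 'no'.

Answer: yes

Derivation:
Given toposort: [1, 2, 0, 5, 3, 4, 6]
Position of 1: index 0; position of 0: index 2
New edge 1->0: forward
Forward edge: respects the existing order. Still a DAG, same toposort still valid.
Still a DAG? yes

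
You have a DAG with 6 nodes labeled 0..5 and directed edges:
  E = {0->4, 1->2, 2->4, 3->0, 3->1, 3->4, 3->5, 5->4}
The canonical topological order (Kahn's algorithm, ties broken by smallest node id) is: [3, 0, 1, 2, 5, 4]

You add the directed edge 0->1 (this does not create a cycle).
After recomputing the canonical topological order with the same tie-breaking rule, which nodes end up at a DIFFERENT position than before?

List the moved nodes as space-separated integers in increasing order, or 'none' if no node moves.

Answer: none

Derivation:
Old toposort: [3, 0, 1, 2, 5, 4]
Added edge 0->1
Recompute Kahn (smallest-id tiebreak):
  initial in-degrees: [1, 2, 1, 0, 4, 1]
  ready (indeg=0): [3]
  pop 3: indeg[0]->0; indeg[1]->1; indeg[4]->3; indeg[5]->0 | ready=[0, 5] | order so far=[3]
  pop 0: indeg[1]->0; indeg[4]->2 | ready=[1, 5] | order so far=[3, 0]
  pop 1: indeg[2]->0 | ready=[2, 5] | order so far=[3, 0, 1]
  pop 2: indeg[4]->1 | ready=[5] | order so far=[3, 0, 1, 2]
  pop 5: indeg[4]->0 | ready=[4] | order so far=[3, 0, 1, 2, 5]
  pop 4: no out-edges | ready=[] | order so far=[3, 0, 1, 2, 5, 4]
New canonical toposort: [3, 0, 1, 2, 5, 4]
Compare positions:
  Node 0: index 1 -> 1 (same)
  Node 1: index 2 -> 2 (same)
  Node 2: index 3 -> 3 (same)
  Node 3: index 0 -> 0 (same)
  Node 4: index 5 -> 5 (same)
  Node 5: index 4 -> 4 (same)
Nodes that changed position: none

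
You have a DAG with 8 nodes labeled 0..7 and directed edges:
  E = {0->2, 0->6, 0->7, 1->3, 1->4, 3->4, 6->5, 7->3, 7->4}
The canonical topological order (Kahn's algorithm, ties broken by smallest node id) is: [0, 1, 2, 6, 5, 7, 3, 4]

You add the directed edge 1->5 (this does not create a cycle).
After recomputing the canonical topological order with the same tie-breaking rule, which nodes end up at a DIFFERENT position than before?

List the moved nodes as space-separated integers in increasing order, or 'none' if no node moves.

Answer: none

Derivation:
Old toposort: [0, 1, 2, 6, 5, 7, 3, 4]
Added edge 1->5
Recompute Kahn (smallest-id tiebreak):
  initial in-degrees: [0, 0, 1, 2, 3, 2, 1, 1]
  ready (indeg=0): [0, 1]
  pop 0: indeg[2]->0; indeg[6]->0; indeg[7]->0 | ready=[1, 2, 6, 7] | order so far=[0]
  pop 1: indeg[3]->1; indeg[4]->2; indeg[5]->1 | ready=[2, 6, 7] | order so far=[0, 1]
  pop 2: no out-edges | ready=[6, 7] | order so far=[0, 1, 2]
  pop 6: indeg[5]->0 | ready=[5, 7] | order so far=[0, 1, 2, 6]
  pop 5: no out-edges | ready=[7] | order so far=[0, 1, 2, 6, 5]
  pop 7: indeg[3]->0; indeg[4]->1 | ready=[3] | order so far=[0, 1, 2, 6, 5, 7]
  pop 3: indeg[4]->0 | ready=[4] | order so far=[0, 1, 2, 6, 5, 7, 3]
  pop 4: no out-edges | ready=[] | order so far=[0, 1, 2, 6, 5, 7, 3, 4]
New canonical toposort: [0, 1, 2, 6, 5, 7, 3, 4]
Compare positions:
  Node 0: index 0 -> 0 (same)
  Node 1: index 1 -> 1 (same)
  Node 2: index 2 -> 2 (same)
  Node 3: index 6 -> 6 (same)
  Node 4: index 7 -> 7 (same)
  Node 5: index 4 -> 4 (same)
  Node 6: index 3 -> 3 (same)
  Node 7: index 5 -> 5 (same)
Nodes that changed position: none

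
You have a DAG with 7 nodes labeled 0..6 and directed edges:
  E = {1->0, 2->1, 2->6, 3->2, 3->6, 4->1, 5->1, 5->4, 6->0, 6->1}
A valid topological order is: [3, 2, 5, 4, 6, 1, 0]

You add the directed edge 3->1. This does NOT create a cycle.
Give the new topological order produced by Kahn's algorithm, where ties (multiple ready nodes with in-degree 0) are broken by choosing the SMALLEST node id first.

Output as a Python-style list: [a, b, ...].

Old toposort: [3, 2, 5, 4, 6, 1, 0]
Added edge: 3->1
Position of 3 (0) < position of 1 (5). Old order still valid.
Run Kahn's algorithm (break ties by smallest node id):
  initial in-degrees: [2, 5, 1, 0, 1, 0, 2]
  ready (indeg=0): [3, 5]
  pop 3: indeg[1]->4; indeg[2]->0; indeg[6]->1 | ready=[2, 5] | order so far=[3]
  pop 2: indeg[1]->3; indeg[6]->0 | ready=[5, 6] | order so far=[3, 2]
  pop 5: indeg[1]->2; indeg[4]->0 | ready=[4, 6] | order so far=[3, 2, 5]
  pop 4: indeg[1]->1 | ready=[6] | order so far=[3, 2, 5, 4]
  pop 6: indeg[0]->1; indeg[1]->0 | ready=[1] | order so far=[3, 2, 5, 4, 6]
  pop 1: indeg[0]->0 | ready=[0] | order so far=[3, 2, 5, 4, 6, 1]
  pop 0: no out-edges | ready=[] | order so far=[3, 2, 5, 4, 6, 1, 0]
  Result: [3, 2, 5, 4, 6, 1, 0]

Answer: [3, 2, 5, 4, 6, 1, 0]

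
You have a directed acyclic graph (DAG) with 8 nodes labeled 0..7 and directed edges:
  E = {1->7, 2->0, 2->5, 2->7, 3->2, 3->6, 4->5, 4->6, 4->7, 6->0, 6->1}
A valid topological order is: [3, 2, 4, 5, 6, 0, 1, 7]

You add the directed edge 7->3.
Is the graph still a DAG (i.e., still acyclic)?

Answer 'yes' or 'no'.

Answer: no

Derivation:
Given toposort: [3, 2, 4, 5, 6, 0, 1, 7]
Position of 7: index 7; position of 3: index 0
New edge 7->3: backward (u after v in old order)
Backward edge: old toposort is now invalid. Check if this creates a cycle.
Does 3 already reach 7? Reachable from 3: [0, 1, 2, 3, 5, 6, 7]. YES -> cycle!
Still a DAG? no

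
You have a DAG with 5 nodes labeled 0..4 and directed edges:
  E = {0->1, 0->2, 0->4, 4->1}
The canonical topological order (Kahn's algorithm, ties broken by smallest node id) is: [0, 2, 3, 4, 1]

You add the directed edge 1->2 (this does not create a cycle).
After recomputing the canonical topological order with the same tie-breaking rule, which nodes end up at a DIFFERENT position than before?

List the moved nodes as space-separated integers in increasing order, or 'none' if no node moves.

Old toposort: [0, 2, 3, 4, 1]
Added edge 1->2
Recompute Kahn (smallest-id tiebreak):
  initial in-degrees: [0, 2, 2, 0, 1]
  ready (indeg=0): [0, 3]
  pop 0: indeg[1]->1; indeg[2]->1; indeg[4]->0 | ready=[3, 4] | order so far=[0]
  pop 3: no out-edges | ready=[4] | order so far=[0, 3]
  pop 4: indeg[1]->0 | ready=[1] | order so far=[0, 3, 4]
  pop 1: indeg[2]->0 | ready=[2] | order so far=[0, 3, 4, 1]
  pop 2: no out-edges | ready=[] | order so far=[0, 3, 4, 1, 2]
New canonical toposort: [0, 3, 4, 1, 2]
Compare positions:
  Node 0: index 0 -> 0 (same)
  Node 1: index 4 -> 3 (moved)
  Node 2: index 1 -> 4 (moved)
  Node 3: index 2 -> 1 (moved)
  Node 4: index 3 -> 2 (moved)
Nodes that changed position: 1 2 3 4

Answer: 1 2 3 4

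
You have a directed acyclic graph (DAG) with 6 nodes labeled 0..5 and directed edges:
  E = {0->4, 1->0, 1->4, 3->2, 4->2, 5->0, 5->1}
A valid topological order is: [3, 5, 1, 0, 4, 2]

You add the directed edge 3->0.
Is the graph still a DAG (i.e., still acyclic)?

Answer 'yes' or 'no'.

Given toposort: [3, 5, 1, 0, 4, 2]
Position of 3: index 0; position of 0: index 3
New edge 3->0: forward
Forward edge: respects the existing order. Still a DAG, same toposort still valid.
Still a DAG? yes

Answer: yes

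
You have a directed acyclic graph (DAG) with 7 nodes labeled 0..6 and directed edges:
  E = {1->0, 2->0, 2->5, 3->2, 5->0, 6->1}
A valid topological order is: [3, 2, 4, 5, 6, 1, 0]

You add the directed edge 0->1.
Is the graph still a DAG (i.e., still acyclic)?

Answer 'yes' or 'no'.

Given toposort: [3, 2, 4, 5, 6, 1, 0]
Position of 0: index 6; position of 1: index 5
New edge 0->1: backward (u after v in old order)
Backward edge: old toposort is now invalid. Check if this creates a cycle.
Does 1 already reach 0? Reachable from 1: [0, 1]. YES -> cycle!
Still a DAG? no

Answer: no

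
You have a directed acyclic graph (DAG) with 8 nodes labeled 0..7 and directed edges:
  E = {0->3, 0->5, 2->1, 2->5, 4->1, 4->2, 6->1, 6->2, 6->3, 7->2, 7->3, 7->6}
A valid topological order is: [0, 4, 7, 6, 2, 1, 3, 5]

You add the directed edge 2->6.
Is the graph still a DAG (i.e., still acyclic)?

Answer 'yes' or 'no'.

Given toposort: [0, 4, 7, 6, 2, 1, 3, 5]
Position of 2: index 4; position of 6: index 3
New edge 2->6: backward (u after v in old order)
Backward edge: old toposort is now invalid. Check if this creates a cycle.
Does 6 already reach 2? Reachable from 6: [1, 2, 3, 5, 6]. YES -> cycle!
Still a DAG? no

Answer: no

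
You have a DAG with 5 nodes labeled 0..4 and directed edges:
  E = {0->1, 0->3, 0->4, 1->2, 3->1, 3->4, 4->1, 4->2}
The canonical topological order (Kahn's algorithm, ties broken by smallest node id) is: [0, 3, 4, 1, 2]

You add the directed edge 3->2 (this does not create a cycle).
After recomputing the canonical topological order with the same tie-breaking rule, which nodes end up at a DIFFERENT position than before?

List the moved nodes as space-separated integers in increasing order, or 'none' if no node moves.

Old toposort: [0, 3, 4, 1, 2]
Added edge 3->2
Recompute Kahn (smallest-id tiebreak):
  initial in-degrees: [0, 3, 3, 1, 2]
  ready (indeg=0): [0]
  pop 0: indeg[1]->2; indeg[3]->0; indeg[4]->1 | ready=[3] | order so far=[0]
  pop 3: indeg[1]->1; indeg[2]->2; indeg[4]->0 | ready=[4] | order so far=[0, 3]
  pop 4: indeg[1]->0; indeg[2]->1 | ready=[1] | order so far=[0, 3, 4]
  pop 1: indeg[2]->0 | ready=[2] | order so far=[0, 3, 4, 1]
  pop 2: no out-edges | ready=[] | order so far=[0, 3, 4, 1, 2]
New canonical toposort: [0, 3, 4, 1, 2]
Compare positions:
  Node 0: index 0 -> 0 (same)
  Node 1: index 3 -> 3 (same)
  Node 2: index 4 -> 4 (same)
  Node 3: index 1 -> 1 (same)
  Node 4: index 2 -> 2 (same)
Nodes that changed position: none

Answer: none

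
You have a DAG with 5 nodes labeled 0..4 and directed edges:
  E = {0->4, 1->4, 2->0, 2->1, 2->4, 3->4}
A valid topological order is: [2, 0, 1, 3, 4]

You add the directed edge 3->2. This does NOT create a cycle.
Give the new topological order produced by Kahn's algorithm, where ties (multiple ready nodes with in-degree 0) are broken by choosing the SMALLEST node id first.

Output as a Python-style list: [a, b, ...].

Old toposort: [2, 0, 1, 3, 4]
Added edge: 3->2
Position of 3 (3) > position of 2 (0). Must reorder: 3 must now come before 2.
Run Kahn's algorithm (break ties by smallest node id):
  initial in-degrees: [1, 1, 1, 0, 4]
  ready (indeg=0): [3]
  pop 3: indeg[2]->0; indeg[4]->3 | ready=[2] | order so far=[3]
  pop 2: indeg[0]->0; indeg[1]->0; indeg[4]->2 | ready=[0, 1] | order so far=[3, 2]
  pop 0: indeg[4]->1 | ready=[1] | order so far=[3, 2, 0]
  pop 1: indeg[4]->0 | ready=[4] | order so far=[3, 2, 0, 1]
  pop 4: no out-edges | ready=[] | order so far=[3, 2, 0, 1, 4]
  Result: [3, 2, 0, 1, 4]

Answer: [3, 2, 0, 1, 4]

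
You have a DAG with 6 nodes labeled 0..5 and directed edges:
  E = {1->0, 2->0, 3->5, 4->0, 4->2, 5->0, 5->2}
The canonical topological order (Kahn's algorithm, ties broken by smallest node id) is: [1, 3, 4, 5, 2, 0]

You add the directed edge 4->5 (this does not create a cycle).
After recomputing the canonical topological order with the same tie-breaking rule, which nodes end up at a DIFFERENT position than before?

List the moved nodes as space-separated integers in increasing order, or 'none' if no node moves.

Answer: none

Derivation:
Old toposort: [1, 3, 4, 5, 2, 0]
Added edge 4->5
Recompute Kahn (smallest-id tiebreak):
  initial in-degrees: [4, 0, 2, 0, 0, 2]
  ready (indeg=0): [1, 3, 4]
  pop 1: indeg[0]->3 | ready=[3, 4] | order so far=[1]
  pop 3: indeg[5]->1 | ready=[4] | order so far=[1, 3]
  pop 4: indeg[0]->2; indeg[2]->1; indeg[5]->0 | ready=[5] | order so far=[1, 3, 4]
  pop 5: indeg[0]->1; indeg[2]->0 | ready=[2] | order so far=[1, 3, 4, 5]
  pop 2: indeg[0]->0 | ready=[0] | order so far=[1, 3, 4, 5, 2]
  pop 0: no out-edges | ready=[] | order so far=[1, 3, 4, 5, 2, 0]
New canonical toposort: [1, 3, 4, 5, 2, 0]
Compare positions:
  Node 0: index 5 -> 5 (same)
  Node 1: index 0 -> 0 (same)
  Node 2: index 4 -> 4 (same)
  Node 3: index 1 -> 1 (same)
  Node 4: index 2 -> 2 (same)
  Node 5: index 3 -> 3 (same)
Nodes that changed position: none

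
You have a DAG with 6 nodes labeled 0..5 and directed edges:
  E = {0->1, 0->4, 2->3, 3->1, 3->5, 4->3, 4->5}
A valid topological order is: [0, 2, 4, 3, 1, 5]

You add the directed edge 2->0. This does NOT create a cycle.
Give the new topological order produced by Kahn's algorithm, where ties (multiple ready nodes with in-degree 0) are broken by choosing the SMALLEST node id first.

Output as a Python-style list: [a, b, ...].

Answer: [2, 0, 4, 3, 1, 5]

Derivation:
Old toposort: [0, 2, 4, 3, 1, 5]
Added edge: 2->0
Position of 2 (1) > position of 0 (0). Must reorder: 2 must now come before 0.
Run Kahn's algorithm (break ties by smallest node id):
  initial in-degrees: [1, 2, 0, 2, 1, 2]
  ready (indeg=0): [2]
  pop 2: indeg[0]->0; indeg[3]->1 | ready=[0] | order so far=[2]
  pop 0: indeg[1]->1; indeg[4]->0 | ready=[4] | order so far=[2, 0]
  pop 4: indeg[3]->0; indeg[5]->1 | ready=[3] | order so far=[2, 0, 4]
  pop 3: indeg[1]->0; indeg[5]->0 | ready=[1, 5] | order so far=[2, 0, 4, 3]
  pop 1: no out-edges | ready=[5] | order so far=[2, 0, 4, 3, 1]
  pop 5: no out-edges | ready=[] | order so far=[2, 0, 4, 3, 1, 5]
  Result: [2, 0, 4, 3, 1, 5]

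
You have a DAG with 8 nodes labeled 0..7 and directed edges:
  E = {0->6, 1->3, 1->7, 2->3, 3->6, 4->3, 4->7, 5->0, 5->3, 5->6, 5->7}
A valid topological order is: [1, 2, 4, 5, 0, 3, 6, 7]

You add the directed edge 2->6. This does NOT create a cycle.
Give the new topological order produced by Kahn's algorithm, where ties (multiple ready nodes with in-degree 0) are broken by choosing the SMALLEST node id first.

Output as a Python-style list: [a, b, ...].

Answer: [1, 2, 4, 5, 0, 3, 6, 7]

Derivation:
Old toposort: [1, 2, 4, 5, 0, 3, 6, 7]
Added edge: 2->6
Position of 2 (1) < position of 6 (6). Old order still valid.
Run Kahn's algorithm (break ties by smallest node id):
  initial in-degrees: [1, 0, 0, 4, 0, 0, 4, 3]
  ready (indeg=0): [1, 2, 4, 5]
  pop 1: indeg[3]->3; indeg[7]->2 | ready=[2, 4, 5] | order so far=[1]
  pop 2: indeg[3]->2; indeg[6]->3 | ready=[4, 5] | order so far=[1, 2]
  pop 4: indeg[3]->1; indeg[7]->1 | ready=[5] | order so far=[1, 2, 4]
  pop 5: indeg[0]->0; indeg[3]->0; indeg[6]->2; indeg[7]->0 | ready=[0, 3, 7] | order so far=[1, 2, 4, 5]
  pop 0: indeg[6]->1 | ready=[3, 7] | order so far=[1, 2, 4, 5, 0]
  pop 3: indeg[6]->0 | ready=[6, 7] | order so far=[1, 2, 4, 5, 0, 3]
  pop 6: no out-edges | ready=[7] | order so far=[1, 2, 4, 5, 0, 3, 6]
  pop 7: no out-edges | ready=[] | order so far=[1, 2, 4, 5, 0, 3, 6, 7]
  Result: [1, 2, 4, 5, 0, 3, 6, 7]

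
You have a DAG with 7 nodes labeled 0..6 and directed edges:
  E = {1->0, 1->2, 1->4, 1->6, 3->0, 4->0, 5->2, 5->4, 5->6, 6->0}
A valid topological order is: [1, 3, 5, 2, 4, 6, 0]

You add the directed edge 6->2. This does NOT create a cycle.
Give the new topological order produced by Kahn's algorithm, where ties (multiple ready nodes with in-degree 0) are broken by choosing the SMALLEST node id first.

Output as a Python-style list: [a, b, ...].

Answer: [1, 3, 5, 4, 6, 0, 2]

Derivation:
Old toposort: [1, 3, 5, 2, 4, 6, 0]
Added edge: 6->2
Position of 6 (5) > position of 2 (3). Must reorder: 6 must now come before 2.
Run Kahn's algorithm (break ties by smallest node id):
  initial in-degrees: [4, 0, 3, 0, 2, 0, 2]
  ready (indeg=0): [1, 3, 5]
  pop 1: indeg[0]->3; indeg[2]->2; indeg[4]->1; indeg[6]->1 | ready=[3, 5] | order so far=[1]
  pop 3: indeg[0]->2 | ready=[5] | order so far=[1, 3]
  pop 5: indeg[2]->1; indeg[4]->0; indeg[6]->0 | ready=[4, 6] | order so far=[1, 3, 5]
  pop 4: indeg[0]->1 | ready=[6] | order so far=[1, 3, 5, 4]
  pop 6: indeg[0]->0; indeg[2]->0 | ready=[0, 2] | order so far=[1, 3, 5, 4, 6]
  pop 0: no out-edges | ready=[2] | order so far=[1, 3, 5, 4, 6, 0]
  pop 2: no out-edges | ready=[] | order so far=[1, 3, 5, 4, 6, 0, 2]
  Result: [1, 3, 5, 4, 6, 0, 2]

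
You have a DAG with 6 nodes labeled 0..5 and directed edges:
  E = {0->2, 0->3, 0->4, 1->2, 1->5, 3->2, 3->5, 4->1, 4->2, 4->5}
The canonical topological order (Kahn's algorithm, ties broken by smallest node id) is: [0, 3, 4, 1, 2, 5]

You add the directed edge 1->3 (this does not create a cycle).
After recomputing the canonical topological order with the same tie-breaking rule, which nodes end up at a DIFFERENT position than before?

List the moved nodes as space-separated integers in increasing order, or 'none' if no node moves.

Old toposort: [0, 3, 4, 1, 2, 5]
Added edge 1->3
Recompute Kahn (smallest-id tiebreak):
  initial in-degrees: [0, 1, 4, 2, 1, 3]
  ready (indeg=0): [0]
  pop 0: indeg[2]->3; indeg[3]->1; indeg[4]->0 | ready=[4] | order so far=[0]
  pop 4: indeg[1]->0; indeg[2]->2; indeg[5]->2 | ready=[1] | order so far=[0, 4]
  pop 1: indeg[2]->1; indeg[3]->0; indeg[5]->1 | ready=[3] | order so far=[0, 4, 1]
  pop 3: indeg[2]->0; indeg[5]->0 | ready=[2, 5] | order so far=[0, 4, 1, 3]
  pop 2: no out-edges | ready=[5] | order so far=[0, 4, 1, 3, 2]
  pop 5: no out-edges | ready=[] | order so far=[0, 4, 1, 3, 2, 5]
New canonical toposort: [0, 4, 1, 3, 2, 5]
Compare positions:
  Node 0: index 0 -> 0 (same)
  Node 1: index 3 -> 2 (moved)
  Node 2: index 4 -> 4 (same)
  Node 3: index 1 -> 3 (moved)
  Node 4: index 2 -> 1 (moved)
  Node 5: index 5 -> 5 (same)
Nodes that changed position: 1 3 4

Answer: 1 3 4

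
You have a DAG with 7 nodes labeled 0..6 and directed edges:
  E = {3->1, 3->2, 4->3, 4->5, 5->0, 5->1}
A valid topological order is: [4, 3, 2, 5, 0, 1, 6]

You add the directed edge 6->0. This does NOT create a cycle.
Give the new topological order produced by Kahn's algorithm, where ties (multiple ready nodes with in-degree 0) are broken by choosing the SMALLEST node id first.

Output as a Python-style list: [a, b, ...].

Old toposort: [4, 3, 2, 5, 0, 1, 6]
Added edge: 6->0
Position of 6 (6) > position of 0 (4). Must reorder: 6 must now come before 0.
Run Kahn's algorithm (break ties by smallest node id):
  initial in-degrees: [2, 2, 1, 1, 0, 1, 0]
  ready (indeg=0): [4, 6]
  pop 4: indeg[3]->0; indeg[5]->0 | ready=[3, 5, 6] | order so far=[4]
  pop 3: indeg[1]->1; indeg[2]->0 | ready=[2, 5, 6] | order so far=[4, 3]
  pop 2: no out-edges | ready=[5, 6] | order so far=[4, 3, 2]
  pop 5: indeg[0]->1; indeg[1]->0 | ready=[1, 6] | order so far=[4, 3, 2, 5]
  pop 1: no out-edges | ready=[6] | order so far=[4, 3, 2, 5, 1]
  pop 6: indeg[0]->0 | ready=[0] | order so far=[4, 3, 2, 5, 1, 6]
  pop 0: no out-edges | ready=[] | order so far=[4, 3, 2, 5, 1, 6, 0]
  Result: [4, 3, 2, 5, 1, 6, 0]

Answer: [4, 3, 2, 5, 1, 6, 0]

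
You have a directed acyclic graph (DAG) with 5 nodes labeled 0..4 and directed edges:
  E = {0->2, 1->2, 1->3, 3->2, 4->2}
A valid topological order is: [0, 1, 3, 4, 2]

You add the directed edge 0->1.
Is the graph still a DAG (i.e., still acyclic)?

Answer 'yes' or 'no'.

Given toposort: [0, 1, 3, 4, 2]
Position of 0: index 0; position of 1: index 1
New edge 0->1: forward
Forward edge: respects the existing order. Still a DAG, same toposort still valid.
Still a DAG? yes

Answer: yes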